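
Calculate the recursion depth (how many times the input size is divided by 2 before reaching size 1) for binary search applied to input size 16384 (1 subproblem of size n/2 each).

For divide and conquer with division factor 2:

Problem sizes at each level:
Level 0: 16384
Level 1: 8192
Level 2: 4096
Level 3: 2048
Level 4: 1024
Level 5: 512
Level 6: 256
Level 7: 128
Level 8: 64
Level 9: 32
Level 10: 16
Level 11: 8
Level 12: 4
Level 13: 2
Level 14: 1

The root is level 0 and the size-1 base case is level 14 (the tree spans levels 0 through 14, i.e. 15 levels counting the root), so the depth is the number of divisions: log_2(16384) = 14

The recursion tree depth is log_2(16384) = 14. At each level, the problem size is divided by 2, so it takes 14 divisions to reduce to a base case of size 1. The algorithm makes 1 recursive call at each level.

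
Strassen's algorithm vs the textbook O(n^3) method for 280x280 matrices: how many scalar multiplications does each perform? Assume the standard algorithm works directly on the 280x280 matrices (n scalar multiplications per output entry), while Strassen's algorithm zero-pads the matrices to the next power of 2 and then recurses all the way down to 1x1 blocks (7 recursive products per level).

Matrix multiplication for 280x280 matrices:

Strassen's algorithm requires power-of-2 dimensions. Pad 280x280 to 512x512 (next power of 2).

Standard algorithm: 280^3 = 21952000 multiplications
Strassen's algorithm: 7^(log2(512)) = 7^9 = 40353607 multiplications
Difference: 21952000 - 40353607 = -18401607 (Strassen uses MORE here due to padding overhead — for small or just-over-power-of-2 n, padding can outweigh the per-level savings)

Standard: 21952000 multiplications (280^3). Strassen: 40353607 multiplications (7^9, after padding to 512x512). Strassen reduces 8 recursive multiplications to 7 at each level.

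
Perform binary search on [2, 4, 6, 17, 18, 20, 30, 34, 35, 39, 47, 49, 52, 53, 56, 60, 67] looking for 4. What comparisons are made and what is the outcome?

Binary search for 4 in [2, 4, 6, 17, 18, 20, 30, 34, 35, 39, 47, 49, 52, 53, 56, 60, 67]:

lo=0, hi=16, mid=8, arr[mid]=35 -> 35 > 4, search left half
lo=0, hi=7, mid=3, arr[mid]=17 -> 17 > 4, search left half
lo=0, hi=2, mid=1, arr[mid]=4 -> Found target at index 1!

Binary search finds 4 at index 1 after 3 comparisons. The search repeatedly halves the search space by comparing with the middle element.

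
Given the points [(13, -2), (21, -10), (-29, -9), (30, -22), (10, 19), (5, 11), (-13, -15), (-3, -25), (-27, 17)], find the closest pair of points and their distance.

Computing all pairwise distances among 9 points:

d((13, -2), (21, -10)) = 11.3137
d((13, -2), (-29, -9)) = 42.5793
d((13, -2), (30, -22)) = 26.2488
d((13, -2), (10, 19)) = 21.2132
d((13, -2), (5, 11)) = 15.2643
d((13, -2), (-13, -15)) = 29.0689
d((13, -2), (-3, -25)) = 28.0179
d((13, -2), (-27, 17)) = 44.2832
d((21, -10), (-29, -9)) = 50.01
d((21, -10), (30, -22)) = 15.0
d((21, -10), (10, 19)) = 31.0161
d((21, -10), (5, 11)) = 26.4008
d((21, -10), (-13, -15)) = 34.3657
d((21, -10), (-3, -25)) = 28.3019
d((21, -10), (-27, 17)) = 55.0727
d((-29, -9), (30, -22)) = 60.4152
d((-29, -9), (10, 19)) = 48.0104
d((-29, -9), (5, 11)) = 39.4462
d((-29, -9), (-13, -15)) = 17.088
d((-29, -9), (-3, -25)) = 30.5287
d((-29, -9), (-27, 17)) = 26.0768
d((30, -22), (10, 19)) = 45.618
d((30, -22), (5, 11)) = 41.4005
d((30, -22), (-13, -15)) = 43.566
d((30, -22), (-3, -25)) = 33.1361
d((30, -22), (-27, 17)) = 69.0652
d((10, 19), (5, 11)) = 9.434 <-- minimum
d((10, 19), (-13, -15)) = 41.0488
d((10, 19), (-3, -25)) = 45.8803
d((10, 19), (-27, 17)) = 37.054
d((5, 11), (-13, -15)) = 31.6228
d((5, 11), (-3, -25)) = 36.8782
d((5, 11), (-27, 17)) = 32.5576
d((-13, -15), (-3, -25)) = 14.1421
d((-13, -15), (-27, 17)) = 34.9285
d((-3, -25), (-27, 17)) = 48.3735

Closest pair: (10, 19) and (5, 11) with distance 9.434

The closest pair is (10, 19) and (5, 11) with Euclidean distance 9.434. For 9 points, brute-force pairwise comparison is shown above. For large n, the divide-and-conquer algorithm (sort by x, recurse on halves, check the dividing strip) achieves O(n log n).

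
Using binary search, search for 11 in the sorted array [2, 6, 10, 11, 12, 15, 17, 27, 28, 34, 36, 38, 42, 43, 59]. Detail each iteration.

Binary search for 11 in [2, 6, 10, 11, 12, 15, 17, 27, 28, 34, 36, 38, 42, 43, 59]:

lo=0, hi=14, mid=7, arr[mid]=27 -> 27 > 11, search left half
lo=0, hi=6, mid=3, arr[mid]=11 -> Found target at index 3!

Binary search finds 11 at index 3 after 2 comparisons. The search repeatedly halves the search space by comparing with the middle element.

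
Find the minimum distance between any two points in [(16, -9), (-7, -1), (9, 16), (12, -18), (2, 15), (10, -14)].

Computing all pairwise distances among 6 points:

d((16, -9), (-7, -1)) = 24.3516
d((16, -9), (9, 16)) = 25.9615
d((16, -9), (12, -18)) = 9.8489
d((16, -9), (2, 15)) = 27.7849
d((16, -9), (10, -14)) = 7.8102
d((-7, -1), (9, 16)) = 23.3452
d((-7, -1), (12, -18)) = 25.4951
d((-7, -1), (2, 15)) = 18.3576
d((-7, -1), (10, -14)) = 21.4009
d((9, 16), (12, -18)) = 34.1321
d((9, 16), (2, 15)) = 7.0711
d((9, 16), (10, -14)) = 30.0167
d((12, -18), (2, 15)) = 34.4819
d((12, -18), (10, -14)) = 4.4721 <-- minimum
d((2, 15), (10, -14)) = 30.0832

Closest pair: (12, -18) and (10, -14) with distance 4.4721

The closest pair is (12, -18) and (10, -14) with Euclidean distance 4.4721. For 6 points, brute-force pairwise comparison is shown above. For large n, the divide-and-conquer algorithm (sort by x, recurse on halves, check the dividing strip) achieves O(n log n).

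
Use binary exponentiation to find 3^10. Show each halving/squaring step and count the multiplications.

Computing 3^10 by squaring (build up from 3^1; each line after the first costs one multiplication):

3^1 = 3
3^2 = (3^1)^2 = 3^2 = 9
3^4 = (3^2)^2 = 9^2 = 81
3^5 = 3 * 3^4 = 3 * 81 = 243
3^10 = (3^5)^2 = 243^2 = 59049

Result: 59049
Multiplications needed: 4 (4 lines after 3^1)

3^10 = 59049. Using exponentiation by squaring, this requires 4 multiplications. The key idea: if the exponent is even, square the half-power; if odd, multiply by the base once.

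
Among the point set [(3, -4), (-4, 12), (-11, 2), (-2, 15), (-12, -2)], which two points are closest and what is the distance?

Computing all pairwise distances among 5 points:

d((3, -4), (-4, 12)) = 17.4642
d((3, -4), (-11, 2)) = 15.2315
d((3, -4), (-2, 15)) = 19.6469
d((3, -4), (-12, -2)) = 15.1327
d((-4, 12), (-11, 2)) = 12.2066
d((-4, 12), (-2, 15)) = 3.6056 <-- minimum
d((-4, 12), (-12, -2)) = 16.1245
d((-11, 2), (-2, 15)) = 15.8114
d((-11, 2), (-12, -2)) = 4.1231
d((-2, 15), (-12, -2)) = 19.7231

Closest pair: (-4, 12) and (-2, 15) with distance 3.6056

The closest pair is (-4, 12) and (-2, 15) with Euclidean distance 3.6056. For 5 points, brute-force pairwise comparison is shown above. For large n, the divide-and-conquer algorithm (sort by x, recurse on halves, check the dividing strip) achieves O(n log n).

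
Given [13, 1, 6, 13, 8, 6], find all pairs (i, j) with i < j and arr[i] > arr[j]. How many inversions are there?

Finding inversions in [13, 1, 6, 13, 8, 6]:

(0, 1): arr[0]=13 > arr[1]=1
(0, 2): arr[0]=13 > arr[2]=6
(0, 4): arr[0]=13 > arr[4]=8
(0, 5): arr[0]=13 > arr[5]=6
(3, 4): arr[3]=13 > arr[4]=8
(3, 5): arr[3]=13 > arr[5]=6
(4, 5): arr[4]=8 > arr[5]=6

Total inversions: 7

The array has 7 inversion(s): (0,1), (0,2), (0,4), (0,5), (3,4), (3,5), (4,5). Each pair (i,j) satisfies i < j and arr[i] > arr[j].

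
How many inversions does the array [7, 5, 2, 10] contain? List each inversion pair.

Finding inversions in [7, 5, 2, 10]:

(0, 1): arr[0]=7 > arr[1]=5
(0, 2): arr[0]=7 > arr[2]=2
(1, 2): arr[1]=5 > arr[2]=2

Total inversions: 3

The array has 3 inversion(s): (0,1), (0,2), (1,2). Each pair (i,j) satisfies i < j and arr[i] > arr[j].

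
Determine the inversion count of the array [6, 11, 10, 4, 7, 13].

Finding inversions in [6, 11, 10, 4, 7, 13]:

(0, 3): arr[0]=6 > arr[3]=4
(1, 2): arr[1]=11 > arr[2]=10
(1, 3): arr[1]=11 > arr[3]=4
(1, 4): arr[1]=11 > arr[4]=7
(2, 3): arr[2]=10 > arr[3]=4
(2, 4): arr[2]=10 > arr[4]=7

Total inversions: 6

The array has 6 inversion(s): (0,3), (1,2), (1,3), (1,4), (2,3), (2,4). Each pair (i,j) satisfies i < j and arr[i] > arr[j].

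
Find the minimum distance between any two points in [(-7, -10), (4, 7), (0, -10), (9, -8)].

Computing all pairwise distances among 4 points:

d((-7, -10), (4, 7)) = 20.2485
d((-7, -10), (0, -10)) = 7.0 <-- minimum
d((-7, -10), (9, -8)) = 16.1245
d((4, 7), (0, -10)) = 17.4642
d((4, 7), (9, -8)) = 15.8114
d((0, -10), (9, -8)) = 9.2195

Closest pair: (-7, -10) and (0, -10) with distance 7.0

The closest pair is (-7, -10) and (0, -10) with Euclidean distance 7.0. For 4 points, brute-force pairwise comparison is shown above. For large n, the divide-and-conquer algorithm (sort by x, recurse on halves, check the dividing strip) achieves O(n log n).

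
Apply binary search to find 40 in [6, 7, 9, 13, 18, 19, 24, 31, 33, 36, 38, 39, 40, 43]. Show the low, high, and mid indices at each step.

Binary search for 40 in [6, 7, 9, 13, 18, 19, 24, 31, 33, 36, 38, 39, 40, 43]:

lo=0, hi=13, mid=6, arr[mid]=24 -> 24 < 40, search right half
lo=7, hi=13, mid=10, arr[mid]=38 -> 38 < 40, search right half
lo=11, hi=13, mid=12, arr[mid]=40 -> Found target at index 12!

Binary search finds 40 at index 12 after 3 comparisons. The search repeatedly halves the search space by comparing with the middle element.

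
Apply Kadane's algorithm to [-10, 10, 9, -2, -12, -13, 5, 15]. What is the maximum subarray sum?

Using Kadane's algorithm on [-10, 10, 9, -2, -12, -13, 5, 15]:

Scanning through the array:
Position 1 (value 10): max_ending_here = 10, max_so_far = 10
Position 2 (value 9): max_ending_here = 19, max_so_far = 19
Position 3 (value -2): max_ending_here = 17, max_so_far = 19
Position 4 (value -12): max_ending_here = 5, max_so_far = 19
Position 5 (value -13): max_ending_here = -8, max_so_far = 19
Position 6 (value 5): max_ending_here = 5, max_so_far = 19
Position 7 (value 15): max_ending_here = 20, max_so_far = 20

Maximum subarray: [5, 15]
Maximum sum: 20

The maximum subarray is [5, 15] with sum 20. This subarray runs from index 6 to index 7.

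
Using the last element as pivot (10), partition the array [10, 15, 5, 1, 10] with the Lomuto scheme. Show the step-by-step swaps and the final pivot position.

Lomuto partition with pivot = 10:

Initial array: [10, 15, 5, 1, 10]

arr[0]=10 <= 10: swap with position 0, array becomes [10, 15, 5, 1, 10]
arr[1]=15 > 10: no swap
arr[2]=5 <= 10: swap with position 1, array becomes [10, 5, 15, 1, 10]
arr[3]=1 <= 10: swap with position 2, array becomes [10, 5, 1, 15, 10]

Place pivot at position 3: [10, 5, 1, 10, 15]
Pivot position: 3

After partitioning with pivot 10, the array becomes [10, 5, 1, 10, 15]. The pivot is placed at index 3. All elements to the left of the pivot are <= 10, and all elements to the right are > 10.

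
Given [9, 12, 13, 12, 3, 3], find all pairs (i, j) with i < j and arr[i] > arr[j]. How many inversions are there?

Finding inversions in [9, 12, 13, 12, 3, 3]:

(0, 4): arr[0]=9 > arr[4]=3
(0, 5): arr[0]=9 > arr[5]=3
(1, 4): arr[1]=12 > arr[4]=3
(1, 5): arr[1]=12 > arr[5]=3
(2, 3): arr[2]=13 > arr[3]=12
(2, 4): arr[2]=13 > arr[4]=3
(2, 5): arr[2]=13 > arr[5]=3
(3, 4): arr[3]=12 > arr[4]=3
(3, 5): arr[3]=12 > arr[5]=3

Total inversions: 9

The array has 9 inversion(s): (0,4), (0,5), (1,4), (1,5), (2,3), (2,4), (2,5), (3,4), (3,5). Each pair (i,j) satisfies i < j and arr[i] > arr[j].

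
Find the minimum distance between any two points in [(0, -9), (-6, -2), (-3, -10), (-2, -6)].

Computing all pairwise distances among 4 points:

d((0, -9), (-6, -2)) = 9.2195
d((0, -9), (-3, -10)) = 3.1623 <-- minimum
d((0, -9), (-2, -6)) = 3.6056
d((-6, -2), (-3, -10)) = 8.544
d((-6, -2), (-2, -6)) = 5.6569
d((-3, -10), (-2, -6)) = 4.1231

Closest pair: (0, -9) and (-3, -10) with distance 3.1623

The closest pair is (0, -9) and (-3, -10) with Euclidean distance 3.1623. For 4 points, brute-force pairwise comparison is shown above. For large n, the divide-and-conquer algorithm (sort by x, recurse on halves, check the dividing strip) achieves O(n log n).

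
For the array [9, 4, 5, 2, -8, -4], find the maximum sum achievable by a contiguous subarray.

Using Kadane's algorithm on [9, 4, 5, 2, -8, -4]:

Scanning through the array:
Position 1 (value 4): max_ending_here = 13, max_so_far = 13
Position 2 (value 5): max_ending_here = 18, max_so_far = 18
Position 3 (value 2): max_ending_here = 20, max_so_far = 20
Position 4 (value -8): max_ending_here = 12, max_so_far = 20
Position 5 (value -4): max_ending_here = 8, max_so_far = 20

Maximum subarray: [9, 4, 5, 2]
Maximum sum: 20

The maximum subarray is [9, 4, 5, 2] with sum 20. This subarray runs from index 0 to index 3.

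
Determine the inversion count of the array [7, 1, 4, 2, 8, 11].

Finding inversions in [7, 1, 4, 2, 8, 11]:

(0, 1): arr[0]=7 > arr[1]=1
(0, 2): arr[0]=7 > arr[2]=4
(0, 3): arr[0]=7 > arr[3]=2
(2, 3): arr[2]=4 > arr[3]=2

Total inversions: 4

The array has 4 inversion(s): (0,1), (0,2), (0,3), (2,3). Each pair (i,j) satisfies i < j and arr[i] > arr[j].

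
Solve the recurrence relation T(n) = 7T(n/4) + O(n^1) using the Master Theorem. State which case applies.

Master Theorem for T(n) = 7T(n/4) + O(n^1):

a = 7, b = 4, c = 1
log_b(a) = log_4(7) = 1.4037

Case 1: c = 1 < log_4(7) = 1.4037
T(n) = O(n^(log_4 7))

For T(n) = 7T(n/4) + O(n^1): log_4(7) = 1.4037. This is Case 1 of the Master Theorem (c < log_b(a), work dominated by leaves), giving O(n^(log_4 7)).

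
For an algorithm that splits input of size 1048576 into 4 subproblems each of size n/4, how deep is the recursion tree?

For divide and conquer with division factor 4:

Problem sizes at each level:
Level 0: 1048576
Level 1: 262144
Level 2: 65536
Level 3: 16384
Level 4: 4096
Level 5: 1024
Level 6: 256
Level 7: 64
Level 8: 16
Level 9: 4
Level 10: 1

The root is level 0 and the size-1 base case is level 10 (the tree spans levels 0 through 10, i.e. 11 levels counting the root), so the depth is the number of divisions: log_4(1048576) = 10

The recursion tree depth is log_4(1048576) = 10. At each level, the problem size is divided by 4, so it takes 10 divisions to reduce to a base case of size 1. The algorithm makes 4 recursive calls at each level.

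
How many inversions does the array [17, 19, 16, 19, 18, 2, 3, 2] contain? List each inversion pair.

Finding inversions in [17, 19, 16, 19, 18, 2, 3, 2]:

(0, 2): arr[0]=17 > arr[2]=16
(0, 5): arr[0]=17 > arr[5]=2
(0, 6): arr[0]=17 > arr[6]=3
(0, 7): arr[0]=17 > arr[7]=2
(1, 2): arr[1]=19 > arr[2]=16
(1, 4): arr[1]=19 > arr[4]=18
(1, 5): arr[1]=19 > arr[5]=2
(1, 6): arr[1]=19 > arr[6]=3
(1, 7): arr[1]=19 > arr[7]=2
(2, 5): arr[2]=16 > arr[5]=2
(2, 6): arr[2]=16 > arr[6]=3
(2, 7): arr[2]=16 > arr[7]=2
(3, 4): arr[3]=19 > arr[4]=18
(3, 5): arr[3]=19 > arr[5]=2
(3, 6): arr[3]=19 > arr[6]=3
(3, 7): arr[3]=19 > arr[7]=2
(4, 5): arr[4]=18 > arr[5]=2
(4, 6): arr[4]=18 > arr[6]=3
(4, 7): arr[4]=18 > arr[7]=2
(6, 7): arr[6]=3 > arr[7]=2

Total inversions: 20

The array has 20 inversion(s): (0,2), (0,5), (0,6), (0,7), (1,2), (1,4), (1,5), (1,6), (1,7), (2,5), (2,6), (2,7), (3,4), (3,5), (3,6), (3,7), (4,5), (4,6), (4,7), (6,7). Each pair (i,j) satisfies i < j and arr[i] > arr[j].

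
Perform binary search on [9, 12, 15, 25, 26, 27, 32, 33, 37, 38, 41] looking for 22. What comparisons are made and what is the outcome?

Binary search for 22 in [9, 12, 15, 25, 26, 27, 32, 33, 37, 38, 41]:

lo=0, hi=10, mid=5, arr[mid]=27 -> 27 > 22, search left half
lo=0, hi=4, mid=2, arr[mid]=15 -> 15 < 22, search right half
lo=3, hi=4, mid=3, arr[mid]=25 -> 25 > 22, search left half
lo=3 > hi=2, target 22 not found

Binary search determines that 22 is not in the array after 3 comparisons. The search space was exhausted without finding the target.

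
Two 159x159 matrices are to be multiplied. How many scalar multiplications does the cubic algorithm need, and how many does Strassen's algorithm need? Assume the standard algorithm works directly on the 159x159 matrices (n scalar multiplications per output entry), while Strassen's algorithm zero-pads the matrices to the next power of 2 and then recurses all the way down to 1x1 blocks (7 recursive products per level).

Matrix multiplication for 159x159 matrices:

Strassen's algorithm requires power-of-2 dimensions. Pad 159x159 to 256x256 (next power of 2).

Standard algorithm: 159^3 = 4019679 multiplications
Strassen's algorithm: 7^(log2(256)) = 7^8 = 5764801 multiplications
Difference: 4019679 - 5764801 = -1745122 (Strassen uses MORE here due to padding overhead — for small or just-over-power-of-2 n, padding can outweigh the per-level savings)

Standard: 4019679 multiplications (159^3). Strassen: 5764801 multiplications (7^8, after padding to 256x256). Strassen reduces 8 recursive multiplications to 7 at each level.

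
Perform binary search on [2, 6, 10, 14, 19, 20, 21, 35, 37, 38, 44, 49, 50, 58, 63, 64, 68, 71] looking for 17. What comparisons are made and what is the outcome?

Binary search for 17 in [2, 6, 10, 14, 19, 20, 21, 35, 37, 38, 44, 49, 50, 58, 63, 64, 68, 71]:

lo=0, hi=17, mid=8, arr[mid]=37 -> 37 > 17, search left half
lo=0, hi=7, mid=3, arr[mid]=14 -> 14 < 17, search right half
lo=4, hi=7, mid=5, arr[mid]=20 -> 20 > 17, search left half
lo=4, hi=4, mid=4, arr[mid]=19 -> 19 > 17, search left half
lo=4 > hi=3, target 17 not found

Binary search determines that 17 is not in the array after 4 comparisons. The search space was exhausted without finding the target.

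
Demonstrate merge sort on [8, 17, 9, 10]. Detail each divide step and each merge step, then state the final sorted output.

Merge sort trace:

Split: [8, 17, 9, 10] -> [8, 17] and [9, 10]
  Split: [8, 17] -> [8] and [17]
  Merge: [8] + [17] -> [8, 17]
  Split: [9, 10] -> [9] and [10]
  Merge: [9] + [10] -> [9, 10]
Merge: [8, 17] + [9, 10] -> [8, 9, 10, 17]

Final sorted array: [8, 9, 10, 17]

The merge sort proceeds by recursively splitting the array and merging sorted halves.
After all merges, the sorted array is [8, 9, 10, 17].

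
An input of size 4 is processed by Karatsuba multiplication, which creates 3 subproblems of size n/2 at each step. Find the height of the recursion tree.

For divide and conquer with division factor 2:

Problem sizes at each level:
Level 0: 4
Level 1: 2
Level 2: 1

The root is level 0 and the size-1 base case is level 2 (the tree spans levels 0 through 2, i.e. 3 levels counting the root), so the depth is the number of divisions: log_2(4) = 2

The recursion tree depth is log_2(4) = 2. At each level, the problem size is divided by 2, so it takes 2 divisions to reduce to a base case of size 1. The algorithm makes 3 recursive calls at each level.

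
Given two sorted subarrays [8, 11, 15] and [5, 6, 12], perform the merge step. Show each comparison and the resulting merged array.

Merging process:

Compare 8 vs 5: take 5 from right. Merged: [5]
Compare 8 vs 6: take 6 from right. Merged: [5, 6]
Compare 8 vs 12: take 8 from left. Merged: [5, 6, 8]
Compare 11 vs 12: take 11 from left. Merged: [5, 6, 8, 11]
Compare 15 vs 12: take 12 from right. Merged: [5, 6, 8, 11, 12]
Append remaining from left: [15]. Merged: [5, 6, 8, 11, 12, 15]

Final merged array: [5, 6, 8, 11, 12, 15]
Total comparisons: 5

The merged array is [5, 6, 8, 11, 12, 15], requiring 5 comparisons. The merge step runs in O(n) time where n is the total number of elements.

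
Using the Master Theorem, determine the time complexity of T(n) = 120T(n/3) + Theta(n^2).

Master Theorem for T(n) = 120T(n/3) + O(n^2):

a = 120, b = 3, c = 2
log_b(a) = log_3(120) = 4.3578

Case 1: c = 2 < log_3(120) = 4.3578
T(n) = O(n^(log_3 120))

For T(n) = 120T(n/3) + O(n^2): log_3(120) = 4.3578. This is Case 1 of the Master Theorem (c < log_b(a), work dominated by leaves), giving O(n^(log_3 120)).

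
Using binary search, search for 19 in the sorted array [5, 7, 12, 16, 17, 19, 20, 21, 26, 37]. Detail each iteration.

Binary search for 19 in [5, 7, 12, 16, 17, 19, 20, 21, 26, 37]:

lo=0, hi=9, mid=4, arr[mid]=17 -> 17 < 19, search right half
lo=5, hi=9, mid=7, arr[mid]=21 -> 21 > 19, search left half
lo=5, hi=6, mid=5, arr[mid]=19 -> Found target at index 5!

Binary search finds 19 at index 5 after 3 comparisons. The search repeatedly halves the search space by comparing with the middle element.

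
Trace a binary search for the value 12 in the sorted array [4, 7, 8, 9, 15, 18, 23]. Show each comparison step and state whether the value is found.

Binary search for 12 in [4, 7, 8, 9, 15, 18, 23]:

lo=0, hi=6, mid=3, arr[mid]=9 -> 9 < 12, search right half
lo=4, hi=6, mid=5, arr[mid]=18 -> 18 > 12, search left half
lo=4, hi=4, mid=4, arr[mid]=15 -> 15 > 12, search left half
lo=4 > hi=3, target 12 not found

Binary search determines that 12 is not in the array after 3 comparisons. The search space was exhausted without finding the target.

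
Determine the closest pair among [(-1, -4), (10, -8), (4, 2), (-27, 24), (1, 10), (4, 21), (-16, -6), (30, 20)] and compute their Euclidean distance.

Computing all pairwise distances among 8 points:

d((-1, -4), (10, -8)) = 11.7047
d((-1, -4), (4, 2)) = 7.8102 <-- minimum
d((-1, -4), (-27, 24)) = 38.2099
d((-1, -4), (1, 10)) = 14.1421
d((-1, -4), (4, 21)) = 25.4951
d((-1, -4), (-16, -6)) = 15.1327
d((-1, -4), (30, 20)) = 39.2046
d((10, -8), (4, 2)) = 11.6619
d((10, -8), (-27, 24)) = 48.9183
d((10, -8), (1, 10)) = 20.1246
d((10, -8), (4, 21)) = 29.6142
d((10, -8), (-16, -6)) = 26.0768
d((10, -8), (30, 20)) = 34.4093
d((4, 2), (-27, 24)) = 38.0132
d((4, 2), (1, 10)) = 8.544
d((4, 2), (4, 21)) = 19.0
d((4, 2), (-16, -6)) = 21.5407
d((4, 2), (30, 20)) = 31.6228
d((-27, 24), (1, 10)) = 31.305
d((-27, 24), (4, 21)) = 31.1448
d((-27, 24), (-16, -6)) = 31.9531
d((-27, 24), (30, 20)) = 57.1402
d((1, 10), (4, 21)) = 11.4018
d((1, 10), (-16, -6)) = 23.3452
d((1, 10), (30, 20)) = 30.6757
d((4, 21), (-16, -6)) = 33.6006
d((4, 21), (30, 20)) = 26.0192
d((-16, -6), (30, 20)) = 52.8394

Closest pair: (-1, -4) and (4, 2) with distance 7.8102

The closest pair is (-1, -4) and (4, 2) with Euclidean distance 7.8102. For 8 points, brute-force pairwise comparison is shown above. For large n, the divide-and-conquer algorithm (sort by x, recurse on halves, check the dividing strip) achieves O(n log n).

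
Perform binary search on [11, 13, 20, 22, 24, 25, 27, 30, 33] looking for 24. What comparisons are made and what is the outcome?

Binary search for 24 in [11, 13, 20, 22, 24, 25, 27, 30, 33]:

lo=0, hi=8, mid=4, arr[mid]=24 -> Found target at index 4!

Binary search finds 24 at index 4 after 1 comparisons. The search repeatedly halves the search space by comparing with the middle element.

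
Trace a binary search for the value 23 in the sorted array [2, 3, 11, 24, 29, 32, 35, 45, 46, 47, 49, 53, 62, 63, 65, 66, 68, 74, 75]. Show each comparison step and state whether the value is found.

Binary search for 23 in [2, 3, 11, 24, 29, 32, 35, 45, 46, 47, 49, 53, 62, 63, 65, 66, 68, 74, 75]:

lo=0, hi=18, mid=9, arr[mid]=47 -> 47 > 23, search left half
lo=0, hi=8, mid=4, arr[mid]=29 -> 29 > 23, search left half
lo=0, hi=3, mid=1, arr[mid]=3 -> 3 < 23, search right half
lo=2, hi=3, mid=2, arr[mid]=11 -> 11 < 23, search right half
lo=3, hi=3, mid=3, arr[mid]=24 -> 24 > 23, search left half
lo=3 > hi=2, target 23 not found

Binary search determines that 23 is not in the array after 5 comparisons. The search space was exhausted without finding the target.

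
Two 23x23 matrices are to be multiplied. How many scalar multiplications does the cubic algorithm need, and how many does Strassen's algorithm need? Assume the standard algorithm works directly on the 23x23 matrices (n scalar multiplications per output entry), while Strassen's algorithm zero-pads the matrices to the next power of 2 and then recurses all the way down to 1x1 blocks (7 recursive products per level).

Matrix multiplication for 23x23 matrices:

Strassen's algorithm requires power-of-2 dimensions. Pad 23x23 to 32x32 (next power of 2).

Standard algorithm: 23^3 = 12167 multiplications
Strassen's algorithm: 7^(log2(32)) = 7^5 = 16807 multiplications
Difference: 12167 - 16807 = -4640 (Strassen uses MORE here due to padding overhead — for small or just-over-power-of-2 n, padding can outweigh the per-level savings)

Standard: 12167 multiplications (23^3). Strassen: 16807 multiplications (7^5, after padding to 32x32). Strassen reduces 8 recursive multiplications to 7 at each level.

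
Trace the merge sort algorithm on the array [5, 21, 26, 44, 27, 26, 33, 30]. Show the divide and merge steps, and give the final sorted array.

Merge sort trace:

Split: [5, 21, 26, 44, 27, 26, 33, 30] -> [5, 21, 26, 44] and [27, 26, 33, 30]
  Split: [5, 21, 26, 44] -> [5, 21] and [26, 44]
    Split: [5, 21] -> [5] and [21]
    Merge: [5] + [21] -> [5, 21]
    Split: [26, 44] -> [26] and [44]
    Merge: [26] + [44] -> [26, 44]
  Merge: [5, 21] + [26, 44] -> [5, 21, 26, 44]
  Split: [27, 26, 33, 30] -> [27, 26] and [33, 30]
    Split: [27, 26] -> [27] and [26]
    Merge: [27] + [26] -> [26, 27]
    Split: [33, 30] -> [33] and [30]
    Merge: [33] + [30] -> [30, 33]
  Merge: [26, 27] + [30, 33] -> [26, 27, 30, 33]
Merge: [5, 21, 26, 44] + [26, 27, 30, 33] -> [5, 21, 26, 26, 27, 30, 33, 44]

Final sorted array: [5, 21, 26, 26, 27, 30, 33, 44]

The merge sort proceeds by recursively splitting the array and merging sorted halves.
After all merges, the sorted array is [5, 21, 26, 26, 27, 30, 33, 44].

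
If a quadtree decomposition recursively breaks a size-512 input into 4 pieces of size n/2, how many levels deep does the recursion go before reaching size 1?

For divide and conquer with division factor 2:

Problem sizes at each level:
Level 0: 512
Level 1: 256
Level 2: 128
Level 3: 64
Level 4: 32
Level 5: 16
Level 6: 8
Level 7: 4
Level 8: 2
Level 9: 1

The root is level 0 and the size-1 base case is level 9 (the tree spans levels 0 through 9, i.e. 10 levels counting the root), so the depth is the number of divisions: log_2(512) = 9

The recursion tree depth is log_2(512) = 9. At each level, the problem size is divided by 2, so it takes 9 divisions to reduce to a base case of size 1. The algorithm makes 4 recursive calls at each level.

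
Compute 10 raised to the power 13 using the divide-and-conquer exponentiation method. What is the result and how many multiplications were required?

Computing 10^13 by squaring (build up from 10^1; each line after the first costs one multiplication):

10^1 = 10
10^2 = (10^1)^2 = 10^2 = 100
10^3 = 10 * 10^2 = 10 * 100 = 1000
10^6 = (10^3)^2 = 1000^2 = 1000000
10^12 = (10^6)^2 = 1000000^2 = 1000000000000
10^13 = 10 * 10^12 = 10 * 1000000000000 = 10000000000000

Result: 10000000000000
Multiplications needed: 5 (5 lines after 10^1)

10^13 = 10000000000000. Using exponentiation by squaring, this requires 5 multiplications. The key idea: if the exponent is even, square the half-power; if odd, multiply by the base once.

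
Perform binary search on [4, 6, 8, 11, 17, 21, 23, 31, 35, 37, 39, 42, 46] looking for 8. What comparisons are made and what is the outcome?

Binary search for 8 in [4, 6, 8, 11, 17, 21, 23, 31, 35, 37, 39, 42, 46]:

lo=0, hi=12, mid=6, arr[mid]=23 -> 23 > 8, search left half
lo=0, hi=5, mid=2, arr[mid]=8 -> Found target at index 2!

Binary search finds 8 at index 2 after 2 comparisons. The search repeatedly halves the search space by comparing with the middle element.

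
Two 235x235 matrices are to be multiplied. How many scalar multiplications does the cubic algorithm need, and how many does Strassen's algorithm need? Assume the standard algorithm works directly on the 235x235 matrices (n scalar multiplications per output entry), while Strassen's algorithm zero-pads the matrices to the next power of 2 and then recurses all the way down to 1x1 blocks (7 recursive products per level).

Matrix multiplication for 235x235 matrices:

Strassen's algorithm requires power-of-2 dimensions. Pad 235x235 to 256x256 (next power of 2).

Standard algorithm: 235^3 = 12977875 multiplications
Strassen's algorithm: 7^(log2(256)) = 7^8 = 5764801 multiplications
Savings: 12977875 - 5764801 = 7213074 multiplications

Standard: 12977875 multiplications (235^3). Strassen: 5764801 multiplications (7^8, after padding to 256x256). Strassen reduces 8 recursive multiplications to 7 at each level.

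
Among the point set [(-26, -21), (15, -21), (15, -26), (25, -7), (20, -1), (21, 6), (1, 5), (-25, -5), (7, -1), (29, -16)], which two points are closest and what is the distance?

Computing all pairwise distances among 10 points:

d((-26, -21), (15, -21)) = 41.0
d((-26, -21), (15, -26)) = 41.3038
d((-26, -21), (25, -7)) = 52.8867
d((-26, -21), (20, -1)) = 50.1597
d((-26, -21), (21, 6)) = 54.2033
d((-26, -21), (1, 5)) = 37.4833
d((-26, -21), (-25, -5)) = 16.0312
d((-26, -21), (7, -1)) = 38.5876
d((-26, -21), (29, -16)) = 55.2268
d((15, -21), (15, -26)) = 5.0 <-- minimum
d((15, -21), (25, -7)) = 17.2047
d((15, -21), (20, -1)) = 20.6155
d((15, -21), (21, 6)) = 27.6586
d((15, -21), (1, 5)) = 29.5296
d((15, -21), (-25, -5)) = 43.0813
d((15, -21), (7, -1)) = 21.5407
d((15, -21), (29, -16)) = 14.8661
d((15, -26), (25, -7)) = 21.4709
d((15, -26), (20, -1)) = 25.4951
d((15, -26), (21, 6)) = 32.5576
d((15, -26), (1, 5)) = 34.0147
d((15, -26), (-25, -5)) = 45.1774
d((15, -26), (7, -1)) = 26.2488
d((15, -26), (29, -16)) = 17.2047
d((25, -7), (20, -1)) = 7.8102
d((25, -7), (21, 6)) = 13.6015
d((25, -7), (1, 5)) = 26.8328
d((25, -7), (-25, -5)) = 50.04
d((25, -7), (7, -1)) = 18.9737
d((25, -7), (29, -16)) = 9.8489
d((20, -1), (21, 6)) = 7.0711
d((20, -1), (1, 5)) = 19.9249
d((20, -1), (-25, -5)) = 45.1774
d((20, -1), (7, -1)) = 13.0
d((20, -1), (29, -16)) = 17.4929
d((21, 6), (1, 5)) = 20.025
d((21, 6), (-25, -5)) = 47.2969
d((21, 6), (7, -1)) = 15.6525
d((21, 6), (29, -16)) = 23.4094
d((1, 5), (-25, -5)) = 27.8568
d((1, 5), (7, -1)) = 8.4853
d((1, 5), (29, -16)) = 35.0
d((-25, -5), (7, -1)) = 32.249
d((-25, -5), (29, -16)) = 55.109
d((7, -1), (29, -16)) = 26.6271

Closest pair: (15, -21) and (15, -26) with distance 5.0

The closest pair is (15, -21) and (15, -26) with Euclidean distance 5.0. For 10 points, brute-force pairwise comparison is shown above. For large n, the divide-and-conquer algorithm (sort by x, recurse on halves, check the dividing strip) achieves O(n log n).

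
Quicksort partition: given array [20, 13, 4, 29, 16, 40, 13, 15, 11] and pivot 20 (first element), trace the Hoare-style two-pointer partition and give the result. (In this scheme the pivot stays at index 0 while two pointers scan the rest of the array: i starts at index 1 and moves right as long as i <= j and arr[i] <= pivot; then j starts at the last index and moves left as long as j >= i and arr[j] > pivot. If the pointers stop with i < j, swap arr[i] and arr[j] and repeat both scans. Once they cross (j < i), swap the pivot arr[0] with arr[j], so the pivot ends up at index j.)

Hoare-style two-pointer partition with pivot = 20:

Initial array: [20, 13, 4, 29, 16, 40, 13, 15, 11]

Pointers start at i = 1, j = 8.
i stops at index 3 (arr[3]=29 > 20), j stops at index 8 (arr[8]=11 <= 20): swap arr[3] and arr[8], array becomes [20, 13, 4, 11, 16, 40, 13, 15, 29]
i stops at index 5 (arr[5]=40 > 20), j stops at index 7 (arr[7]=15 <= 20): swap arr[5] and arr[7], array becomes [20, 13, 4, 11, 16, 15, 13, 40, 29]
i ends at 7, j ends at 6: the pointers have crossed (j < i), so scanning stops.

Swap pivot arr[0] with arr[6] to place pivot at position 6: [13, 13, 4, 11, 16, 15, 20, 40, 29]
Pivot position: 6

After partitioning with pivot 20, the array becomes [13, 13, 4, 11, 16, 15, 20, 40, 29]. The pivot is placed at index 6. All elements to the left of the pivot are <= 20, and all elements to the right are > 20.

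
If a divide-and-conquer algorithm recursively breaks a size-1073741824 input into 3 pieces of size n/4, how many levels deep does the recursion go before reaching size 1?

For divide and conquer with division factor 4:

Problem sizes at each level:
Level 0: 1073741824
Level 1: 268435456
Level 2: 67108864
Level 3: 16777216
Level 4: 4194304
Level 5: 1048576
Level 6: 262144
Level 7: 65536
Level 8: 16384
Level 9: 4096
Level 10: 1024
Level 11: 256
Level 12: 64
Level 13: 16
Level 14: 4
Level 15: 1

The root is level 0 and the size-1 base case is level 15 (the tree spans levels 0 through 15, i.e. 16 levels counting the root), so the depth is the number of divisions: log_4(1073741824) = 15

The recursion tree depth is log_4(1073741824) = 15. At each level, the problem size is divided by 4, so it takes 15 divisions to reduce to a base case of size 1. The algorithm makes 3 recursive calls at each level.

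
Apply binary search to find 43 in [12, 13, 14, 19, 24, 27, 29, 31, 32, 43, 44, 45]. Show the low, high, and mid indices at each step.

Binary search for 43 in [12, 13, 14, 19, 24, 27, 29, 31, 32, 43, 44, 45]:

lo=0, hi=11, mid=5, arr[mid]=27 -> 27 < 43, search right half
lo=6, hi=11, mid=8, arr[mid]=32 -> 32 < 43, search right half
lo=9, hi=11, mid=10, arr[mid]=44 -> 44 > 43, search left half
lo=9, hi=9, mid=9, arr[mid]=43 -> Found target at index 9!

Binary search finds 43 at index 9 after 4 comparisons. The search repeatedly halves the search space by comparing with the middle element.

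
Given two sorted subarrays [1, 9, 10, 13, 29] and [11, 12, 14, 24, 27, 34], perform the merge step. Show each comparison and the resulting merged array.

Merging process:

Compare 1 vs 11: take 1 from left. Merged: [1]
Compare 9 vs 11: take 9 from left. Merged: [1, 9]
Compare 10 vs 11: take 10 from left. Merged: [1, 9, 10]
Compare 13 vs 11: take 11 from right. Merged: [1, 9, 10, 11]
Compare 13 vs 12: take 12 from right. Merged: [1, 9, 10, 11, 12]
Compare 13 vs 14: take 13 from left. Merged: [1, 9, 10, 11, 12, 13]
Compare 29 vs 14: take 14 from right. Merged: [1, 9, 10, 11, 12, 13, 14]
Compare 29 vs 24: take 24 from right. Merged: [1, 9, 10, 11, 12, 13, 14, 24]
Compare 29 vs 27: take 27 from right. Merged: [1, 9, 10, 11, 12, 13, 14, 24, 27]
Compare 29 vs 34: take 29 from left. Merged: [1, 9, 10, 11, 12, 13, 14, 24, 27, 29]
Append remaining from right: [34]. Merged: [1, 9, 10, 11, 12, 13, 14, 24, 27, 29, 34]

Final merged array: [1, 9, 10, 11, 12, 13, 14, 24, 27, 29, 34]
Total comparisons: 10

The merged array is [1, 9, 10, 11, 12, 13, 14, 24, 27, 29, 34], requiring 10 comparisons. The merge step runs in O(n) time where n is the total number of elements.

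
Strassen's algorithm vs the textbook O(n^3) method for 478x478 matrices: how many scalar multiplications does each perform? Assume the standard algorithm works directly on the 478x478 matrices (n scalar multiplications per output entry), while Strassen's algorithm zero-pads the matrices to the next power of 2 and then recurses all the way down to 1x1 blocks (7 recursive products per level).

Matrix multiplication for 478x478 matrices:

Strassen's algorithm requires power-of-2 dimensions. Pad 478x478 to 512x512 (next power of 2).

Standard algorithm: 478^3 = 109215352 multiplications
Strassen's algorithm: 7^(log2(512)) = 7^9 = 40353607 multiplications
Savings: 109215352 - 40353607 = 68861745 multiplications

Standard: 109215352 multiplications (478^3). Strassen: 40353607 multiplications (7^9, after padding to 512x512). Strassen reduces 8 recursive multiplications to 7 at each level.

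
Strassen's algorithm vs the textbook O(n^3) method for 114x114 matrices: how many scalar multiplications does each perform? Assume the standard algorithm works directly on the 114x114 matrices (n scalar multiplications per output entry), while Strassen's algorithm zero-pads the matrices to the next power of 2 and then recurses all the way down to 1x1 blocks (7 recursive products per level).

Matrix multiplication for 114x114 matrices:

Strassen's algorithm requires power-of-2 dimensions. Pad 114x114 to 128x128 (next power of 2).

Standard algorithm: 114^3 = 1481544 multiplications
Strassen's algorithm: 7^(log2(128)) = 7^7 = 823543 multiplications
Savings: 1481544 - 823543 = 658001 multiplications

Standard: 1481544 multiplications (114^3). Strassen: 823543 multiplications (7^7, after padding to 128x128). Strassen reduces 8 recursive multiplications to 7 at each level.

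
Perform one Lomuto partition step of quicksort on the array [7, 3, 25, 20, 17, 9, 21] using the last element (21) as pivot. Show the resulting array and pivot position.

Lomuto partition with pivot = 21:

Initial array: [7, 3, 25, 20, 17, 9, 21]

arr[0]=7 <= 21: swap with position 0, array becomes [7, 3, 25, 20, 17, 9, 21]
arr[1]=3 <= 21: swap with position 1, array becomes [7, 3, 25, 20, 17, 9, 21]
arr[2]=25 > 21: no swap
arr[3]=20 <= 21: swap with position 2, array becomes [7, 3, 20, 25, 17, 9, 21]
arr[4]=17 <= 21: swap with position 3, array becomes [7, 3, 20, 17, 25, 9, 21]
arr[5]=9 <= 21: swap with position 4, array becomes [7, 3, 20, 17, 9, 25, 21]

Place pivot at position 5: [7, 3, 20, 17, 9, 21, 25]
Pivot position: 5

After partitioning with pivot 21, the array becomes [7, 3, 20, 17, 9, 21, 25]. The pivot is placed at index 5. All elements to the left of the pivot are <= 21, and all elements to the right are > 21.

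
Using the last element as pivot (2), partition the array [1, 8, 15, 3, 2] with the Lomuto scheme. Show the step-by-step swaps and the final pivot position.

Lomuto partition with pivot = 2:

Initial array: [1, 8, 15, 3, 2]

arr[0]=1 <= 2: swap with position 0, array becomes [1, 8, 15, 3, 2]
arr[1]=8 > 2: no swap
arr[2]=15 > 2: no swap
arr[3]=3 > 2: no swap

Place pivot at position 1: [1, 2, 15, 3, 8]
Pivot position: 1

After partitioning with pivot 2, the array becomes [1, 2, 15, 3, 8]. The pivot is placed at index 1. All elements to the left of the pivot are <= 2, and all elements to the right are > 2.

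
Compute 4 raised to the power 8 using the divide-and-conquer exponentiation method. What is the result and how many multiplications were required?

Computing 4^8 by squaring (build up from 4^1; each line after the first costs one multiplication):

4^1 = 4
4^2 = (4^1)^2 = 4^2 = 16
4^4 = (4^2)^2 = 16^2 = 256
4^8 = (4^4)^2 = 256^2 = 65536

Result: 65536
Multiplications needed: 3 (3 lines after 4^1)

4^8 = 65536. Using exponentiation by squaring, this requires 3 multiplications. The key idea: if the exponent is even, square the half-power; if odd, multiply by the base once.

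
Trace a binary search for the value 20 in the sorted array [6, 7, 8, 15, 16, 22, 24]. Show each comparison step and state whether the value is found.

Binary search for 20 in [6, 7, 8, 15, 16, 22, 24]:

lo=0, hi=6, mid=3, arr[mid]=15 -> 15 < 20, search right half
lo=4, hi=6, mid=5, arr[mid]=22 -> 22 > 20, search left half
lo=4, hi=4, mid=4, arr[mid]=16 -> 16 < 20, search right half
lo=5 > hi=4, target 20 not found

Binary search determines that 20 is not in the array after 3 comparisons. The search space was exhausted without finding the target.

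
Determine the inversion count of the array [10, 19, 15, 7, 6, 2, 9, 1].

Finding inversions in [10, 19, 15, 7, 6, 2, 9, 1]:

(0, 3): arr[0]=10 > arr[3]=7
(0, 4): arr[0]=10 > arr[4]=6
(0, 5): arr[0]=10 > arr[5]=2
(0, 6): arr[0]=10 > arr[6]=9
(0, 7): arr[0]=10 > arr[7]=1
(1, 2): arr[1]=19 > arr[2]=15
(1, 3): arr[1]=19 > arr[3]=7
(1, 4): arr[1]=19 > arr[4]=6
(1, 5): arr[1]=19 > arr[5]=2
(1, 6): arr[1]=19 > arr[6]=9
(1, 7): arr[1]=19 > arr[7]=1
(2, 3): arr[2]=15 > arr[3]=7
(2, 4): arr[2]=15 > arr[4]=6
(2, 5): arr[2]=15 > arr[5]=2
(2, 6): arr[2]=15 > arr[6]=9
(2, 7): arr[2]=15 > arr[7]=1
(3, 4): arr[3]=7 > arr[4]=6
(3, 5): arr[3]=7 > arr[5]=2
(3, 7): arr[3]=7 > arr[7]=1
(4, 5): arr[4]=6 > arr[5]=2
(4, 7): arr[4]=6 > arr[7]=1
(5, 7): arr[5]=2 > arr[7]=1
(6, 7): arr[6]=9 > arr[7]=1

Total inversions: 23

The array has 23 inversion(s): (0,3), (0,4), (0,5), (0,6), (0,7), (1,2), (1,3), (1,4), (1,5), (1,6), (1,7), (2,3), (2,4), (2,5), (2,6), (2,7), (3,4), (3,5), (3,7), (4,5), (4,7), (5,7), (6,7). Each pair (i,j) satisfies i < j and arr[i] > arr[j].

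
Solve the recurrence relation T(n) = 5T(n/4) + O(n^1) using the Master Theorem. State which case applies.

Master Theorem for T(n) = 5T(n/4) + O(n^1):

a = 5, b = 4, c = 1
log_b(a) = log_4(5) = 1.1610

Case 1: c = 1 < log_4(5) = 1.1610
T(n) = O(n^(log_4 5))

For T(n) = 5T(n/4) + O(n^1): log_4(5) = 1.1610. This is Case 1 of the Master Theorem (c < log_b(a), work dominated by leaves), giving O(n^(log_4 5)).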